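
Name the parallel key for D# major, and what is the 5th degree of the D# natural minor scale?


Parallel keys share the same tonic but differ in mode
D# major → parallel is D# minor
D# natural minor scale: D# E# F# G# A# B C#
= D# minor; 5th degree = A#


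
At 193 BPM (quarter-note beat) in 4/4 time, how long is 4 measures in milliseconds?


Step by step:
Quarter-note beat duration = 60000 / 193 ms
Beats per measure (4/4) = 4
One measure = 4 × 60000 / 193 = 240000 / 193 ms
4 measures = 4 × 240000 / 193 = 960000 / 193
= 4974.1 ms


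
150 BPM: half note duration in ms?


Solution.
One quarter-note beat = 60000 / BPM = 60000 / 150 ms
Half note = 2 × quarter note
Duration = 2 × 60000 / 150 = 120000 / 150
= 800.0 ms


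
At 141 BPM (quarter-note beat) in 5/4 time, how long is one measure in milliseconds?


Step by step:
Quarter-note beat duration = 60000 / 141 ms
Beats per measure (5/4) = 5
One measure = 5 × 60000 / 141 = 300000 / 141 ms
= 2127.7 ms


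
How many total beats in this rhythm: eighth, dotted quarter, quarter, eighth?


Working:
Beat values:
  eighth = 0.5 beats
  dotted quarter = 1.5 beats
  quarter = 1 beat
  eighth = 0.5 beats
Sum = 0.5 + 1.5 + 1 + 0.5
= 3.5 beats


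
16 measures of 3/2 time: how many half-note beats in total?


Time signature 3/2: the bottom number 2 means the half note gets one count
The top number 3 means 3 half-note beats per measure
Total = 3 × 16 measures
= 48 half-note beats


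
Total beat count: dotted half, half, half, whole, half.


Beat values:
  dotted half = 3 beats
  half = 2 beats
  half = 2 beats
  whole = 4 beats
  half = 2 beats
Sum = 3 + 2 + 2 + 4 + 2
= 13 beats


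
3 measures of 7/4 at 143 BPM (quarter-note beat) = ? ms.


Working:
Quarter-note beat duration = 60000 / 143 ms
Beats per measure (7/4) = 7
One measure = 7 × 60000 / 143 = 420000 / 143 ms
3 measures = 3 × 420000 / 143 = 1260000 / 143
= 8811.2 ms


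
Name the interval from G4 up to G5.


Step by step:
Letter names: G → G spans 8 letter names → an octave
Semitones: G4 → G5 = 12 half-steps
An octave of 12 semitones is a perfect octave
= perfect octave


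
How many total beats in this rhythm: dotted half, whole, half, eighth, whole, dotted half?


Beat values:
  dotted half = 3 beats
  whole = 4 beats
  half = 2 beats
  eighth = 0.5 beats
  whole = 4 beats
  dotted half = 3 beats
Sum = 3 + 4 + 2 + 0.5 + 4 + 3
= 16.5 beats


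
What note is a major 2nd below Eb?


A 2nd spans 2 letter names, so from E we land on D
A major 2nd = 2 semitones below Eb
Spell D at that pitch: Db
= Db


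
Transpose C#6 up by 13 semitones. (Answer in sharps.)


Working:
C#6: chromatic position 1 in octave 6 → absolute = 6×12 + 1 = 73
Transpose up 13: 73 + 13 = 86
86 = 7×12 + 2 → D in octave 7
Result = D7


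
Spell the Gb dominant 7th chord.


Reasoning:
Dominant 7th chord = root + major 3rd + perfect 5th + minor 7th
Seventh chords stack in thirds, so the letter names are G-B-D-F
Root: Gb
Major 3rd above Gb: Bb
Perfect 5th above Gb: Db
Minor 7th above Gb: Fb
Chord = Gb Bb Db Fb


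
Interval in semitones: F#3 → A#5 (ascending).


Working:
Absolute semitone position = octave×12 + chromatic position
F#3: 3×12 + 6 = 42
A#5: 5×12 + 10 = 70
Difference = 70 - 42 = 28
= 28 semitones


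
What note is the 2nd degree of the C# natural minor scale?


Let's work it out.
Natural minor scale pattern: W-H-W-W-H-W-W (2-1-2-2-1-2-2 semitones)
Starting from C#:
  C# + 2 semitones → D#
  D# + 1 semitone → E
  E + 2 semitones → F#
  F# + 2 semitones → G#
  G# + 1 semitone → A
  A + 2 semitones → B
  B + 2 semitones → C#
Scale: C# D# E F# G# A B
Degree 2 = D#


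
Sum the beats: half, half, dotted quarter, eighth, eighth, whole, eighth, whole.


Beat values:
  half = 2 beats
  half = 2 beats
  dotted quarter = 1.5 beats
  eighth = 0.5 beats
  eighth = 0.5 beats
  whole = 4 beats
  eighth = 0.5 beats
  whole = 4 beats
Sum = 2 + 2 + 1.5 + 0.5 + 0.5 + 4 + 0.5 + 4
= 15 beats


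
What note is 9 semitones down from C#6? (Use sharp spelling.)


Let's work it out.
C#6: chromatic position 1 in octave 6 → absolute = 6×12 + 1 = 73
Transpose down 9: 73 - 9 = 64
64 = 5×12 + 4 → E in octave 5
Result = E5


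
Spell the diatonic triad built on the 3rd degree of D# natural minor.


Step by step:
D# natural minor scale: D# E# F# G# A# B C#
Diatonic triad on degree 3 stacks scale notes 3, 5, 7: F# A# C#
F#→A# = 4 semitones; F#→C# = 7 semitones → major triad
= F# A# C# (major)


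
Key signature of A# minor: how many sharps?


Reasoning:
Sharp minor keys follow the circle of fifths: A(0), E(1), B(2), F#(3), C#(4), G#(5), D#(6), A#(7)
A# minor has 7 sharps
Order of sharps: F# C# G# D# A# E# B# → first 7: F#, C#, G#, D#, A#, E#, B#
= 7 sharps


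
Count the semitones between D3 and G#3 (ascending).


Let's work it out.
Absolute semitone position = octave×12 + chromatic position
D3: 3×12 + 2 = 38
G#3: 3×12 + 8 = 44
Difference = 44 - 38 = 6
= 6 semitones


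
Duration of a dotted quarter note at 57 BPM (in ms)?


Reasoning:
One quarter-note beat = 60000 / BPM = 60000 / 57 ms
Dotted quarter note = 3/2 × quarter note
Duration = 3/2 × 60000 / 57 = 90000 / 57
= 1578.9 ms


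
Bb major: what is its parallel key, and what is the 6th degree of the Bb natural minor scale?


Let's work it out.
Parallel keys share the same tonic but differ in mode
Bb major → parallel is Bb minor
Bb natural minor scale: Bb C Db Eb F Gb Ab
= Bb minor; 6th degree = Gb


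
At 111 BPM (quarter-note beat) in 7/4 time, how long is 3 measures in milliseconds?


Solution.
Quarter-note beat duration = 60000 / 111 ms
Beats per measure (7/4) = 7
One measure = 7 × 60000 / 111 = 420000 / 111 ms
3 measures = 3 × 420000 / 111 = 1260000 / 111
= 11351.4 ms


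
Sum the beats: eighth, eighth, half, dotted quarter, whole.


Working:
Beat values:
  eighth = 0.5 beats
  eighth = 0.5 beats
  half = 2 beats
  dotted quarter = 1.5 beats
  whole = 4 beats
Sum = 0.5 + 0.5 + 2 + 1.5 + 4
= 8.5 beats


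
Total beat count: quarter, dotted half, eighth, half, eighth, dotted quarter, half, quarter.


Working:
Beat values:
  quarter = 1 beat
  dotted half = 3 beats
  eighth = 0.5 beats
  half = 2 beats
  eighth = 0.5 beats
  dotted quarter = 1.5 beats
  half = 2 beats
  quarter = 1 beat
Sum = 1 + 3 + 0.5 + 2 + 0.5 + 1.5 + 2 + 1
= 11.5 beats


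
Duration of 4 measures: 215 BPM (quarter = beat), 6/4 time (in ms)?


Reasoning:
Quarter-note beat duration = 60000 / 215 ms
Beats per measure (6/4) = 6
One measure = 6 × 60000 / 215 = 360000 / 215 ms
4 measures = 4 × 360000 / 215 = 1440000 / 215
= 6697.7 ms


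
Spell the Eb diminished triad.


Diminished triad = root + minor 3rd (3 semitones) + diminished 5th (6 semitones)
A triad on Eb stacks thirds, so the chord tones use letter names E-G-B
Root: Eb
Minor 3rd above Eb: Gb
Diminished 5th above Eb: Bbb
Chord = Eb Gb Bbb


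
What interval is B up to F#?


Working:
Letter names: B → F spans 5 letter names → a 5th
Semitones: B → F# = 7 half-steps
A 5th of 7 semitones is a perfect 5th
= perfect 5th


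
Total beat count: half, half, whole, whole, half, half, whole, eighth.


Working:
Beat values:
  half = 2 beats
  half = 2 beats
  whole = 4 beats
  whole = 4 beats
  half = 2 beats
  half = 2 beats
  whole = 4 beats
  eighth = 0.5 beats
Sum = 2 + 2 + 4 + 4 + 2 + 2 + 4 + 0.5
= 20.5 beats


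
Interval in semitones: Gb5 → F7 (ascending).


Let's work it out.
Absolute semitone position = octave×12 + chromatic position
Gb5: 5×12 + 6 = 66
F7: 7×12 + 5 = 89
Difference = 89 - 66 = 23
= 23 semitones


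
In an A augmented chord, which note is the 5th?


Augmented triad = root + major 3rd (4 semitones) + augmented 5th (8 semitones)
A triad on A stacks thirds, so the chord tones use letter names A-C-E
Root: A
Major 3rd above A: C#
Augmented 5th above A: E#
The 5th = E#


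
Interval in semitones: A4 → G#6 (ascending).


Let's work it out.
Absolute semitone position = octave×12 + chromatic position
A4: 4×12 + 9 = 57
G#6: 6×12 + 8 = 80
Difference = 80 - 57 = 23
= 23 semitones


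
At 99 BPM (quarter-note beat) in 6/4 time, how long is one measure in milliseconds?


Solution.
Quarter-note beat duration = 60000 / 99 ms
Beats per measure (6/4) = 6
One measure = 6 × 60000 / 99 = 360000 / 99 ms
= 3636.4 ms


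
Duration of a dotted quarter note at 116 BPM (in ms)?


One quarter-note beat = 60000 / BPM = 60000 / 116 ms
Dotted quarter note = 3/2 × quarter note
Duration = 3/2 × 60000 / 116 = 90000 / 116
= 775.9 ms


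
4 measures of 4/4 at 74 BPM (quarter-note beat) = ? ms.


Let's work it out.
Quarter-note beat duration = 60000 / 74 ms
Beats per measure (4/4) = 4
One measure = 4 × 60000 / 74 = 240000 / 74 ms
4 measures = 4 × 240000 / 74 = 960000 / 74
= 12973.0 ms


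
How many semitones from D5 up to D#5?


Reasoning:
Absolute semitone position = octave×12 + chromatic position
D5: 5×12 + 2 = 62
D#5: 5×12 + 3 = 63
Difference = 63 - 62 = 1
= 1 semitone


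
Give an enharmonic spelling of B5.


Reasoning:
Enharmonic notes sound the same pitch but are spelled with different letter names
B and Cb name the same pitch class
Octave numbers change at C, so B5 = Cb6
= Cb6


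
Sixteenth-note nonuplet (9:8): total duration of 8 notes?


Working:
Nonuplet: 9 notes occupy the space of 8 sixteenth notes
Space = 8 × 1/4 = 2 beats
Each nonuplet note = 2 / 9 = 2/9 beats
8 notes = 8 × 2/9 = 16/9
= 16/9 beats


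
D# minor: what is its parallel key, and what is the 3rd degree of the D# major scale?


Parallel keys share the same tonic but differ in mode
D# minor → parallel is D# major
D# major scale: D# E# F## G# A# B# C##
= D# major; 3rd degree = F##


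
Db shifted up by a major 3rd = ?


major 3rd: 3 letter names, 4 semitones
Letter: D + 2 → F
Pitch: Db + 4 semitones, spelled as an F → F
= F


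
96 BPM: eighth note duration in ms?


Solution.
One quarter-note beat = 60000 / BPM = 60000 / 96 ms
Eighth note = 1/2 × quarter note
Duration = 1/2 × 60000 / 96 = 30000 / 96
= 312.5 ms


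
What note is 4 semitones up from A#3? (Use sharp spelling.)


Working:
A#3: chromatic position 10 in octave 3 → absolute = 3×12 + 10 = 46
Transpose up 4: 46 + 4 = 50
50 = 4×12 + 2 → D in octave 4
Result = D4


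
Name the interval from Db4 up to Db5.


Working:
Letter names: D → D spans 8 letter names → an octave
Semitones: Db4 → Db5 = 12 half-steps
An octave of 12 semitones is a perfect octave
= perfect octave


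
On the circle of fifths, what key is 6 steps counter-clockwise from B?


Step by step:
Each counter-clockwise step moves down a perfect 5th (= up a perfect 4th)
From B: B → E → A → D → G → C → F
= F


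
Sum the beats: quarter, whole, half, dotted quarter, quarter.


Reasoning:
Beat values:
  quarter = 1 beat
  whole = 4 beats
  half = 2 beats
  dotted quarter = 1.5 beats
  quarter = 1 beat
Sum = 1 + 4 + 2 + 1.5 + 1
= 9.5 beats


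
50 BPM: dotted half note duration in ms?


Solution.
One quarter-note beat = 60000 / BPM = 60000 / 50 ms
Dotted half note = 3 × quarter note
Duration = 3 × 60000 / 50 = 180000 / 50
= 3600.0 ms


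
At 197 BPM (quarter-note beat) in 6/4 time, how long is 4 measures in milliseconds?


Quarter-note beat duration = 60000 / 197 ms
Beats per measure (6/4) = 6
One measure = 6 × 60000 / 197 = 360000 / 197 ms
4 measures = 4 × 360000 / 197 = 1440000 / 197
= 7309.6 ms


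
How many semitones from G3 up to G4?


Solution.
Absolute semitone position = octave×12 + chromatic position
G3: 3×12 + 7 = 43
G4: 4×12 + 7 = 55
Difference = 55 - 43 = 12
= 12 semitones


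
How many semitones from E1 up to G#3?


Step by step:
Absolute semitone position = octave×12 + chromatic position
E1: 1×12 + 4 = 16
G#3: 3×12 + 8 = 44
Difference = 44 - 16 = 28
= 28 semitones


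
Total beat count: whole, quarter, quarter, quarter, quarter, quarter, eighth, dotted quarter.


Beat values:
  whole = 4 beats
  quarter = 1 beat
  quarter = 1 beat
  quarter = 1 beat
  quarter = 1 beat
  quarter = 1 beat
  eighth = 0.5 beats
  dotted quarter = 1.5 beats
Sum = 4 + 1 + 1 + 1 + 1 + 1 + 0.5 + 1.5
= 11 beats


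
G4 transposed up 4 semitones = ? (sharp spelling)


G4: chromatic position 7 in octave 4 → absolute = 4×12 + 7 = 55
Transpose up 4: 55 + 4 = 59
59 = 4×12 + 11 → B in octave 4
Result = B4


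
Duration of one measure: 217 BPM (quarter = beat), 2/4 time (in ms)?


Quarter-note beat duration = 60000 / 217 ms
Beats per measure (2/4) = 2
One measure = 2 × 60000 / 217 = 120000 / 217 ms
= 553.0 ms


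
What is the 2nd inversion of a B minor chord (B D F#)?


Let's work it out.
Root position: B D F#
2nd inversion: move root and 3rd up an octave
Bass note: F#
Notes (bottom to top) = F# B D


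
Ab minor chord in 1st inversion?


Working:
Root position: Ab Cb Eb
1st inversion: move root up an octave
Bass note: Cb
Notes (bottom to top) = Cb Eb Ab


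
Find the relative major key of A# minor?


Let's work it out.
The relative major shares the key signature and is a minor 3rd above the minor tonic
A minor 3rd above A# is C#
→ relative major of A# minor is C# major
= C# major


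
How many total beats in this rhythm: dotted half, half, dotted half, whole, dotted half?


Beat values:
  dotted half = 3 beats
  half = 2 beats
  dotted half = 3 beats
  whole = 4 beats
  dotted half = 3 beats
Sum = 3 + 2 + 3 + 4 + 3
= 15 beats


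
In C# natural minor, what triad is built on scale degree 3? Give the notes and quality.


C# natural minor scale: C# D# E F# G# A B
Diatonic triad on degree 3 stacks scale notes 3, 5, 7: E G# B
E→G# = 4 semitones; E→B = 7 semitones → major triad
= E G# B (major)


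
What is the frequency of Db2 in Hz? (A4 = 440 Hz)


Reasoning:
f = 440 × 2^(n/12) where n = semitones from A4
Db2: -32 semitones from A4
f = 440 × 2^(-32/12)
f = 69.30 Hz


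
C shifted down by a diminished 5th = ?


Let's work it out.
diminished 5th: 5 letter names, 6 semitones
Letter: C - 4 → F
Pitch: C - 6 semitones, spelled as an F → F#
= F#


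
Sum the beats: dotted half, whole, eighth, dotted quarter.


Let's work it out.
Beat values:
  dotted half = 3 beats
  whole = 4 beats
  eighth = 0.5 beats
  dotted quarter = 1.5 beats
Sum = 3 + 4 + 0.5 + 1.5
= 9 beats


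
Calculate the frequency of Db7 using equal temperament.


Reasoning:
f = 440 × 2^(n/12) where n = semitones from A4
Db7: 28 semitones from A4
f = 440 × 2^(28/12)
f = 2217.46 Hz


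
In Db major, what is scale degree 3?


Step by step:
Major scale pattern: W-W-H-W-W-W-H (2-2-1-2-2-2-1 semitones)
Starting from Db:
  Db + 2 semitones → Eb
  Eb + 2 semitones → F
  F + 1 semitone → Gb
  Gb + 2 semitones → Ab
  Ab + 2 semitones → Bb
  Bb + 2 semitones → C
  C + 1 semitone → Db
Scale: Db Eb F Gb Ab Bb C
Degree 3 = F


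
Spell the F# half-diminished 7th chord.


Half-diminished 7th chord = root + minor 3rd + diminished 5th + minor 7th
Seventh chords stack in thirds, so the letter names are F-A-C-E
Root: F#
Minor 3rd above F#: A
Diminished 5th above F#: C
Minor 7th above F#: E
Chord = F# A C E


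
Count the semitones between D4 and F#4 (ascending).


Solution.
Absolute semitone position = octave×12 + chromatic position
D4: 4×12 + 2 = 50
F#4: 4×12 + 6 = 54
Difference = 54 - 50 = 4
= 4 semitones


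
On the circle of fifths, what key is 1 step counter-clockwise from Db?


Each counter-clockwise step moves down a perfect 5th (= up a perfect 4th)
From Db: Db → F#/Gb
= F#/Gb


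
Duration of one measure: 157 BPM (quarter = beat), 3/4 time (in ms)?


Working:
Quarter-note beat duration = 60000 / 157 ms
Beats per measure (3/4) = 3
One measure = 3 × 60000 / 157 = 180000 / 157 ms
= 1146.5 ms


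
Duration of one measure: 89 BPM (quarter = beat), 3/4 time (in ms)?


Quarter-note beat duration = 60000 / 89 ms
Beats per measure (3/4) = 3
One measure = 3 × 60000 / 89 = 180000 / 89 ms
= 2022.5 ms


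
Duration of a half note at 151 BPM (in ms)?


Let's work it out.
One quarter-note beat = 60000 / BPM = 60000 / 151 ms
Half note = 2 × quarter note
Duration = 2 × 60000 / 151 = 120000 / 151
= 794.7 ms


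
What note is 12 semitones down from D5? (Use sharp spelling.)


D5: chromatic position 2 in octave 5 → absolute = 5×12 + 2 = 62
Transpose down 12: 62 - 12 = 50
50 = 4×12 + 2 → D in octave 4
Result = D4


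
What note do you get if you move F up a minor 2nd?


Reasoning:
minor 2nd: 2 letter names, 1 semitones
Letter: F + 1 → G
Pitch: F + 1 semitones, spelled as a G → Gb
= Gb


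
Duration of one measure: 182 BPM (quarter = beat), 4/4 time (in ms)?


Let's work it out.
Quarter-note beat duration = 60000 / 182 ms
Beats per measure (4/4) = 4
One measure = 4 × 60000 / 182 = 240000 / 182 ms
= 1318.7 ms


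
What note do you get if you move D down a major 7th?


Reasoning:
major 7th: 7 letter names, 11 semitones
Letter: D - 6 → E
Pitch: D - 11 semitones, spelled as an E → Eb
= Eb


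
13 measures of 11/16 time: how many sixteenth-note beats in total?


Solution.
Time signature 11/16: the bottom number 16 means the sixteenth note gets one count
The top number 11 means 11 sixteenth-note beats per measure
Total = 11 × 13 measures
= 143 sixteenth-note beats


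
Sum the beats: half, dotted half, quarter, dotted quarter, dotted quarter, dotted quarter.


Solution.
Beat values:
  half = 2 beats
  dotted half = 3 beats
  quarter = 1 beat
  dotted quarter = 1.5 beats
  dotted quarter = 1.5 beats
  dotted quarter = 1.5 beats
Sum = 2 + 3 + 1 + 1.5 + 1.5 + 1.5
= 10.5 beats


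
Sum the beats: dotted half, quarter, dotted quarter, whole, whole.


Solution.
Beat values:
  dotted half = 3 beats
  quarter = 1 beat
  dotted quarter = 1.5 beats
  whole = 4 beats
  whole = 4 beats
Sum = 3 + 1 + 1.5 + 4 + 4
= 13.5 beats


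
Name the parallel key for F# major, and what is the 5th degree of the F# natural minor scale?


Let's work it out.
Parallel keys share the same tonic but differ in mode
F# major → parallel is F# minor
F# natural minor scale: F# G# A B C# D E
= F# minor; 5th degree = C#


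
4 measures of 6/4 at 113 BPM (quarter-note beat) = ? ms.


Solution.
Quarter-note beat duration = 60000 / 113 ms
Beats per measure (6/4) = 6
One measure = 6 × 60000 / 113 = 360000 / 113 ms
4 measures = 4 × 360000 / 113 = 1440000 / 113
= 12743.4 ms


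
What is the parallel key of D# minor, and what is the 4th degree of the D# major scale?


Parallel keys share the same tonic but differ in mode
D# minor → parallel is D# major
D# major scale: D# E# F## G# A# B# C##
= D# major; 4th degree = G#


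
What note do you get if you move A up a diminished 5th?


diminished 5th: 5 letter names, 6 semitones
Letter: A + 4 → E
Pitch: A + 6 semitones, spelled as an E → Eb
= Eb


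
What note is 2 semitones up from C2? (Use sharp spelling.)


Let's work it out.
C2: chromatic position 0 in octave 2 → absolute = 2×12 + 0 = 24
Transpose up 2: 24 + 2 = 26
26 = 2×12 + 2 → D in octave 2
Result = D2


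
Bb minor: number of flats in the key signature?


Solution.
Flat minor keys: A(0), D(1), G(2), C(3), F(4), Bb(5), Eb(6), Ab(7)
Bb minor has 5 flats
Order of flats: Bb Eb Ab Db Gb Cb Fb → first 5: Bb, Eb, Ab, Db, Gb
= 5 flats


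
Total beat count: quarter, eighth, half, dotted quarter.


Step by step:
Beat values:
  quarter = 1 beat
  eighth = 0.5 beats
  half = 2 beats
  dotted quarter = 1.5 beats
Sum = 1 + 0.5 + 2 + 1.5
= 5 beats


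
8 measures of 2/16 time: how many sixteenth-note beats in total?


Time signature 2/16: the bottom number 16 means the sixteenth note gets one count
The top number 2 means 2 sixteenth-note beats per measure
Total = 2 × 8 measures
= 16 sixteenth-note beats


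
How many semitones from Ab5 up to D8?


Absolute semitone position = octave×12 + chromatic position
Ab5: 5×12 + 8 = 68
D8: 8×12 + 2 = 98
Difference = 98 - 68 = 30
= 30 semitones


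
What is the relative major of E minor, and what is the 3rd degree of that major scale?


Reasoning:
The relative major shares the key signature and is a minor 3rd above the minor tonic
A minor 3rd above E is G
→ relative major of E minor is G major
G major scale: G A B C D E F#
= G major; 3rd degree = B


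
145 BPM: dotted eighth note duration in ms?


Working:
One quarter-note beat = 60000 / BPM = 60000 / 145 ms
Dotted eighth note = 3/4 × quarter note
Duration = 3/4 × 60000 / 145 = 45000 / 145
= 310.3 ms


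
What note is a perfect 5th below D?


A 5th spans 5 letter names, so from D we land on G
A perfect 5th = 7 semitones below D
Spell G at that pitch: G
= G


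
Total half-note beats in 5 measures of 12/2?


Reasoning:
Time signature 12/2: the bottom number 2 means the half note gets one count
The top number 12 means 12 half-note beats per measure
Total = 12 × 5 measures
= 60 half-note beats


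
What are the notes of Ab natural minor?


Reasoning:
Natural minor scale pattern: W-H-W-W-H-W-W (2-1-2-2-1-2-2 semitones)
Starting from Ab:
  Ab + 2 semitones → Bb
  Bb + 1 semitone → Cb
  Cb + 2 semitones → Db
  Db + 2 semitones → Eb
  Eb + 1 semitone → Fb
  Fb + 2 semitones → Gb
  Gb + 2 semitones → Ab
Scale = Ab Bb Cb Db Eb Fb Gb


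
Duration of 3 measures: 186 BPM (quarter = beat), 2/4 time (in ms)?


Working:
Quarter-note beat duration = 60000 / 186 ms
Beats per measure (2/4) = 2
One measure = 2 × 60000 / 186 = 120000 / 186 ms
3 measures = 3 × 120000 / 186 = 360000 / 186
= 1935.5 ms


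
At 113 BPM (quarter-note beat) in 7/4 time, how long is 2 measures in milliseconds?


Quarter-note beat duration = 60000 / 113 ms
Beats per measure (7/4) = 7
One measure = 7 × 60000 / 113 = 420000 / 113 ms
2 measures = 2 × 420000 / 113 = 840000 / 113
= 7433.6 ms


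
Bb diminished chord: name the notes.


Reasoning:
Diminished triad = root + minor 3rd (3 semitones) + diminished 5th (6 semitones)
A triad on Bb stacks thirds, so the chord tones use letter names B-D-F
Root: Bb
Minor 3rd above Bb: Db
Diminished 5th above Bb: Fb
Chord = Bb Db Fb


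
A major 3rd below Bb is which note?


Solution.
A 3rd spans 3 letter names, so from B we land on G
A major 3rd = 4 semitones below Bb
Spell G at that pitch: Gb
= Gb


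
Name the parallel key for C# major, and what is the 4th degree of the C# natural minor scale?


Working:
Parallel keys share the same tonic but differ in mode
C# major → parallel is C# minor
C# natural minor scale: C# D# E F# G# A B
= C# minor; 4th degree = F#


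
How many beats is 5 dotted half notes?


Working:
Base half note = 2 beats
Dot 1 adds half the previous value: +1
One dotted half = 2 + 1 = 3
5 of them = 5 × 3 = 15
= 15 beats


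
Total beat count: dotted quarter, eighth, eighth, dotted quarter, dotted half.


Let's work it out.
Beat values:
  dotted quarter = 1.5 beats
  eighth = 0.5 beats
  eighth = 0.5 beats
  dotted quarter = 1.5 beats
  dotted half = 3 beats
Sum = 1.5 + 0.5 + 0.5 + 1.5 + 3
= 7 beats


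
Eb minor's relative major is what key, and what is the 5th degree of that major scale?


Working:
The relative major shares the key signature and is a minor 3rd above the minor tonic
A minor 3rd above Eb is Gb
→ relative major of Eb minor is Gb major
Gb major scale: Gb Ab Bb Cb Db Eb F
= Gb major; 5th degree = Db


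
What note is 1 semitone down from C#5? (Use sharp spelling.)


Solution.
C#5: chromatic position 1 in octave 5 → absolute = 5×12 + 1 = 61
Transpose down 1: 61 - 1 = 60
60 = 5×12 + 0 → C in octave 5
Result = C5


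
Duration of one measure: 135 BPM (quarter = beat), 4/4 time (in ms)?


Quarter-note beat duration = 60000 / 135 ms
Beats per measure (4/4) = 4
One measure = 4 × 60000 / 135 = 240000 / 135 ms
= 1777.8 ms


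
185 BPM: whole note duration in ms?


Solution.
One quarter-note beat = 60000 / BPM = 60000 / 185 ms
Whole note = 4 × quarter note
Duration = 4 × 60000 / 185 = 240000 / 185
= 1297.3 ms


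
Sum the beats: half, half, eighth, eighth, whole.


Let's work it out.
Beat values:
  half = 2 beats
  half = 2 beats
  eighth = 0.5 beats
  eighth = 0.5 beats
  whole = 4 beats
Sum = 2 + 2 + 0.5 + 0.5 + 4
= 9 beats


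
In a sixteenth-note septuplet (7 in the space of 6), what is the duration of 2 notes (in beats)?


Septuplet: 7 notes occupy the space of 6 sixteenth notes
Space = 6 × 1/4 = 3/2 beats
Each septuplet note = 3/2 / 7 = 3/14 beats
2 notes = 2 × 3/14 = 3/7
= 3/7 beats


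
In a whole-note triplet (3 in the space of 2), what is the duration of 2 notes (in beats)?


Step by step:
Triplet: 3 notes occupy the space of 2 whole notes
Space = 2 × 4 = 8 beats
Each triplet note = 8 / 3 = 8/3 beats
2 notes = 2 × 8/3 = 16/3
= 16/3 beats


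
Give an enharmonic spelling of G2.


Let's work it out.
Enharmonic notes sound the same pitch but are spelled with different letter names
G and F## name the same pitch class
= F##2


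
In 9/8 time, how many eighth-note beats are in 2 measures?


Step by step:
Time signature 9/8: the bottom number 8 means the eighth note gets one count
The top number 9 means 9 eighth-note beats per measure
Total = 9 × 2 measures
= 18 eighth-note beats


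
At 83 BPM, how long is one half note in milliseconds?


One quarter-note beat = 60000 / BPM = 60000 / 83 ms
Half note = 2 × quarter note
Duration = 2 × 60000 / 83 = 120000 / 83
= 1445.8 ms


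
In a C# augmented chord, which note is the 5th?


Solution.
Augmented triad = root + major 3rd (4 semitones) + augmented 5th (8 semitones)
A triad on C# stacks thirds, so the chord tones use letter names C-E-G
Root: C#
Major 3rd above C#: E#
Augmented 5th above C#: G##
The 5th = G##


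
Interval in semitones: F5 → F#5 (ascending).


Absolute semitone position = octave×12 + chromatic position
F5: 5×12 + 5 = 65
F#5: 5×12 + 6 = 66
Difference = 66 - 65 = 1
= 1 semitone


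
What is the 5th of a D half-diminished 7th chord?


Step by step:
Half-diminished 7th chord = root + minor 3rd + diminished 5th + minor 7th
Seventh chords stack in thirds, so the letter names are D-F-A-C
Root: D
Minor 3rd above D: F
Diminished 5th above D: Ab
Minor 7th above D: C
The 5th = Ab


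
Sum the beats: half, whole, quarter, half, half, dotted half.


Beat values:
  half = 2 beats
  whole = 4 beats
  quarter = 1 beat
  half = 2 beats
  half = 2 beats
  dotted half = 3 beats
Sum = 2 + 4 + 1 + 2 + 2 + 3
= 14 beats


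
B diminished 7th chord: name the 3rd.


Step by step:
Diminished 7th chord = root + minor 3rd + diminished 5th + diminished 7th
Seventh chords stack in thirds, so the letter names are B-D-F-A
Root: B
Minor 3rd above B: D
Diminished 5th above B: F
Diminished 7th above B: Ab
The 3rd = D


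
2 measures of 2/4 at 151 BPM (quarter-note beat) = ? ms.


Solution.
Quarter-note beat duration = 60000 / 151 ms
Beats per measure (2/4) = 2
One measure = 2 × 60000 / 151 = 120000 / 151 ms
2 measures = 2 × 120000 / 151 = 240000 / 151
= 1589.4 ms


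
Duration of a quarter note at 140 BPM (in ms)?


Solution.
One quarter-note beat = 60000 / BPM = 60000 / 140 ms
Duration = 60000 / 140
= 428.6 ms


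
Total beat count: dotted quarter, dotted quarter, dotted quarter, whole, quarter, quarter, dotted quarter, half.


Beat values:
  dotted quarter = 1.5 beats
  dotted quarter = 1.5 beats
  dotted quarter = 1.5 beats
  whole = 4 beats
  quarter = 1 beat
  quarter = 1 beat
  dotted quarter = 1.5 beats
  half = 2 beats
Sum = 1.5 + 1.5 + 1.5 + 4 + 1 + 1 + 1.5 + 2
= 14 beats


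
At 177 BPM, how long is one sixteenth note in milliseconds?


One quarter-note beat = 60000 / BPM = 60000 / 177 ms
Sixteenth note = 1/4 × quarter note
Duration = 1/4 × 60000 / 177 = 15000 / 177
= 84.7 ms


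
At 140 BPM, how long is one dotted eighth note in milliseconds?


Solution.
One quarter-note beat = 60000 / BPM = 60000 / 140 ms
Dotted eighth note = 3/4 × quarter note
Duration = 3/4 × 60000 / 140 = 45000 / 140
= 321.4 ms


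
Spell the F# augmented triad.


Reasoning:
Augmented triad = root + major 3rd (4 semitones) + augmented 5th (8 semitones)
A triad on F# stacks thirds, so the chord tones use letter names F-A-C
Root: F#
Major 3rd above F#: A#
Augmented 5th above F#: C##
Chord = F# A# C##


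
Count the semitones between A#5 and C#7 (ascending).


Reasoning:
Absolute semitone position = octave×12 + chromatic position
A#5: 5×12 + 10 = 70
C#7: 7×12 + 1 = 85
Difference = 85 - 70 = 15
= 15 semitones


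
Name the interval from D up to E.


Reasoning:
Letter names: D → E spans 2 letter names → a 2nd
Semitones: D → E = 2 half-steps
A 2nd of 2 semitones is a major 2nd
= major 2nd


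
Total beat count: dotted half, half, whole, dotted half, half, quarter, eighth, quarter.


Reasoning:
Beat values:
  dotted half = 3 beats
  half = 2 beats
  whole = 4 beats
  dotted half = 3 beats
  half = 2 beats
  quarter = 1 beat
  eighth = 0.5 beats
  quarter = 1 beat
Sum = 3 + 2 + 4 + 3 + 2 + 1 + 0.5 + 1
= 16.5 beats


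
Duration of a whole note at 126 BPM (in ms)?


Reasoning:
One quarter-note beat = 60000 / BPM = 60000 / 126 ms
Whole note = 4 × quarter note
Duration = 4 × 60000 / 126 = 240000 / 126
= 1904.8 ms


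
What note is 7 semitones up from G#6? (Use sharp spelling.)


Working:
G#6: chromatic position 8 in octave 6 → absolute = 6×12 + 8 = 80
Transpose up 7: 80 + 7 = 87
87 = 7×12 + 3 → D# in octave 7
Result = D#7


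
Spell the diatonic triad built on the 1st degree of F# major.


F# major scale: F# G# A# B C# D# E#
Diatonic triad on degree 1 stacks scale notes 1, 3, 5: F# A# C#
F#→A# = 4 semitones; F#→C# = 7 semitones → major triad
= F# A# C# (major)


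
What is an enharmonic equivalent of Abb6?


Solution.
Enharmonic notes sound the same pitch but are spelled with different letter names
Abb and G name the same pitch class
= G6


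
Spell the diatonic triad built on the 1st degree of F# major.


Working:
F# major scale: F# G# A# B C# D# E#
Diatonic triad on degree 1 stacks scale notes 1, 3, 5: F# A# C#
F#→A# = 4 semitones; F#→C# = 7 semitones → major triad
= F# A# C# (major)


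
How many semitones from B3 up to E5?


Absolute semitone position = octave×12 + chromatic position
B3: 3×12 + 11 = 47
E5: 5×12 + 4 = 64
Difference = 64 - 47 = 17
= 17 semitones


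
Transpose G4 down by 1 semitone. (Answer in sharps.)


G4: chromatic position 7 in octave 4 → absolute = 4×12 + 7 = 55
Transpose down 1: 55 - 1 = 54
54 = 4×12 + 6 → F# in octave 4
Result = F#4


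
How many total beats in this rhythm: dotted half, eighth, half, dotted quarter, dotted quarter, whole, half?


Reasoning:
Beat values:
  dotted half = 3 beats
  eighth = 0.5 beats
  half = 2 beats
  dotted quarter = 1.5 beats
  dotted quarter = 1.5 beats
  whole = 4 beats
  half = 2 beats
Sum = 3 + 0.5 + 2 + 1.5 + 1.5 + 4 + 2
= 14.5 beats


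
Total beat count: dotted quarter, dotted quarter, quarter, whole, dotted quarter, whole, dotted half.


Beat values:
  dotted quarter = 1.5 beats
  dotted quarter = 1.5 beats
  quarter = 1 beat
  whole = 4 beats
  dotted quarter = 1.5 beats
  whole = 4 beats
  dotted half = 3 beats
Sum = 1.5 + 1.5 + 1 + 4 + 1.5 + 4 + 3
= 16.5 beats


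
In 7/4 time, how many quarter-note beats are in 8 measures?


Reasoning:
Time signature 7/4: the bottom number 4 means the quarter note gets one count
The top number 7 means 7 quarter-note beats per measure
Total = 7 × 8 measures
= 56 quarter-note beats


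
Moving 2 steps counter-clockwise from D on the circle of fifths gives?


Working:
Each counter-clockwise step moves down a perfect 5th (= up a perfect 4th)
From D: D → G → C
= C


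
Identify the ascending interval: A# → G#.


Letter names: A → G spans 7 letter names → a 7th
Semitones: A# → G# = 10 half-steps
A 7th of 10 semitones is a minor 7th
= minor 7th


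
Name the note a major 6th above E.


Let's work it out.
A 6th spans 6 letter names, so from E we land on C
A major 6th = 9 semitones above E
Spell C at that pitch: C#
= C#


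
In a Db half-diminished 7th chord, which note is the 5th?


Solution.
Half-diminished 7th chord = root + minor 3rd + diminished 5th + minor 7th
Seventh chords stack in thirds, so the letter names are D-F-A-C
Root: Db
Minor 3rd above Db: Fb
Diminished 5th above Db: Abb
Minor 7th above Db: Cb
The 5th = Abb


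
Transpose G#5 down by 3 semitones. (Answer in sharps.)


Step by step:
G#5: chromatic position 8 in octave 5 → absolute = 5×12 + 8 = 68
Transpose down 3: 68 - 3 = 65
65 = 5×12 + 5 → F in octave 5
Result = F5


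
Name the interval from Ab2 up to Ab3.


Step by step:
Letter names: A → A spans 8 letter names → an octave
Semitones: Ab2 → Ab3 = 12 half-steps
An octave of 12 semitones is a perfect octave
= perfect octave


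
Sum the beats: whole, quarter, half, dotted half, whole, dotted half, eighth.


Beat values:
  whole = 4 beats
  quarter = 1 beat
  half = 2 beats
  dotted half = 3 beats
  whole = 4 beats
  dotted half = 3 beats
  eighth = 0.5 beats
Sum = 4 + 1 + 2 + 3 + 4 + 3 + 0.5
= 17.5 beats


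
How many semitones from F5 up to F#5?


Step by step:
Absolute semitone position = octave×12 + chromatic position
F5: 5×12 + 5 = 65
F#5: 5×12 + 6 = 66
Difference = 66 - 65 = 1
= 1 semitone


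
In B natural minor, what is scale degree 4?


Natural minor scale pattern: W-H-W-W-H-W-W (2-1-2-2-1-2-2 semitones)
Starting from B:
  B + 2 semitones → C#
  C# + 1 semitone → D
  D + 2 semitones → E
  E + 2 semitones → F#
  F# + 1 semitone → G
  G + 2 semitones → A
  A + 2 semitones → B
Scale: B C# D E F# G A
Degree 4 = E


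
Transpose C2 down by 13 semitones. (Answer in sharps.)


C2: chromatic position 0 in octave 2 → absolute = 2×12 + 0 = 24
Transpose down 13: 24 - 13 = 11
11 = 0×12 + 11 → B in octave 0
Result = B0


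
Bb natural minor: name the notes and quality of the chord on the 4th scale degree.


Let's work it out.
Bb natural minor scale: Bb C Db Eb F Gb Ab
Diatonic triad on degree 4 stacks scale notes 4, 6, 1: Eb Gb Bb
Eb→Gb = 3 semitones; Eb→Bb = 7 semitones → minor triad
= Eb Gb Bb (minor)


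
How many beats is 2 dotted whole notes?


Base whole note = 4 beats
Dot 1 adds half the previous value: +2
One dotted whole = 4 + 2 = 6
2 of them = 2 × 6 = 12
= 12 beats


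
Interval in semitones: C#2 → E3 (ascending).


Absolute semitone position = octave×12 + chromatic position
C#2: 2×12 + 1 = 25
E3: 3×12 + 4 = 40
Difference = 40 - 25 = 15
= 15 semitones


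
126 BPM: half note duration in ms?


One quarter-note beat = 60000 / BPM = 60000 / 126 ms
Half note = 2 × quarter note
Duration = 2 × 60000 / 126 = 120000 / 126
= 952.4 ms


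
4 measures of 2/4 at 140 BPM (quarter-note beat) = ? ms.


Working:
Quarter-note beat duration = 60000 / 140 ms
Beats per measure (2/4) = 2
One measure = 2 × 60000 / 140 = 120000 / 140 ms
4 measures = 4 × 120000 / 140 = 480000 / 140
= 3428.6 ms


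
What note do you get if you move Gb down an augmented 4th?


Working:
augmented 4th: 4 letter names, 6 semitones
Letter: G - 3 → D
Pitch: Gb - 6 semitones, spelled as a D → Dbb
= Dbb


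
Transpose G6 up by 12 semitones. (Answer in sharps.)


G6: chromatic position 7 in octave 6 → absolute = 6×12 + 7 = 79
Transpose up 12: 79 + 12 = 91
91 = 7×12 + 7 → G in octave 7
Result = G7


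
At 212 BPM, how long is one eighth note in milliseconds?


Reasoning:
One quarter-note beat = 60000 / BPM = 60000 / 212 ms
Eighth note = 1/2 × quarter note
Duration = 1/2 × 60000 / 212 = 30000 / 212
= 141.5 ms


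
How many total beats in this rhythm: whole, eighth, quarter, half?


Beat values:
  whole = 4 beats
  eighth = 0.5 beats
  quarter = 1 beat
  half = 2 beats
Sum = 4 + 0.5 + 1 + 2
= 7.5 beats


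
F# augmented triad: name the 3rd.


Augmented triad = root + major 3rd (4 semitones) + augmented 5th (8 semitones)
A triad on F# stacks thirds, so the chord tones use letter names F-A-C
Root: F#
Major 3rd above F#: A#
Augmented 5th above F#: C##
The 3rd = A#


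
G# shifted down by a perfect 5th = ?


Step by step:
perfect 5th: 5 letter names, 7 semitones
Letter: G - 4 → C
Pitch: G# - 7 semitones, spelled as a C → C#
= C#


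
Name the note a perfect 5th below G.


Reasoning:
A 5th spans 5 letter names, so from G we land on C
A perfect 5th = 7 semitones below G
Spell C at that pitch: C
= C


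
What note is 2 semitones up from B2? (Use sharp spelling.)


B2: chromatic position 11 in octave 2 → absolute = 2×12 + 11 = 35
Transpose up 2: 35 + 2 = 37
37 = 3×12 + 1 → C# in octave 3
Result = C#3


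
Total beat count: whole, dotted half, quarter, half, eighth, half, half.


Solution.
Beat values:
  whole = 4 beats
  dotted half = 3 beats
  quarter = 1 beat
  half = 2 beats
  eighth = 0.5 beats
  half = 2 beats
  half = 2 beats
Sum = 4 + 3 + 1 + 2 + 0.5 + 2 + 2
= 14.5 beats


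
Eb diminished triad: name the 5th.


Solution.
Diminished triad = root + minor 3rd (3 semitones) + diminished 5th (6 semitones)
A triad on Eb stacks thirds, so the chord tones use letter names E-G-B
Root: Eb
Minor 3rd above Eb: Gb
Diminished 5th above Eb: Bbb
The 5th = Bbb


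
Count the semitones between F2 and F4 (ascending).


Reasoning:
Absolute semitone position = octave×12 + chromatic position
F2: 2×12 + 5 = 29
F4: 4×12 + 5 = 53
Difference = 53 - 29 = 24
= 24 semitones


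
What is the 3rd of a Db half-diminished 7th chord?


Reasoning:
Half-diminished 7th chord = root + minor 3rd + diminished 5th + minor 7th
Seventh chords stack in thirds, so the letter names are D-F-A-C
Root: Db
Minor 3rd above Db: Fb
Diminished 5th above Db: Abb
Minor 7th above Db: Cb
The 3rd = Fb


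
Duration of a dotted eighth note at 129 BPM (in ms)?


Let's work it out.
One quarter-note beat = 60000 / BPM = 60000 / 129 ms
Dotted eighth note = 3/4 × quarter note
Duration = 3/4 × 60000 / 129 = 45000 / 129
= 348.8 ms


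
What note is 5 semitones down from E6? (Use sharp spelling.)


Solution.
E6: chromatic position 4 in octave 6 → absolute = 6×12 + 4 = 76
Transpose down 5: 76 - 5 = 71
71 = 5×12 + 11 → B in octave 5
Result = B5


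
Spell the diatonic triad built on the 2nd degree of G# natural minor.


Step by step:
G# natural minor scale: G# A# B C# D# E F#
Diatonic triad on degree 2 stacks scale notes 2, 4, 6: A# C# E
A#→C# = 3 semitones; A#→E = 6 semitones → diminished triad
= A# C# E (diminished)


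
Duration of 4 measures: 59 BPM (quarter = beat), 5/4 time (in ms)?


Step by step:
Quarter-note beat duration = 60000 / 59 ms
Beats per measure (5/4) = 5
One measure = 5 × 60000 / 59 = 300000 / 59 ms
4 measures = 4 × 300000 / 59 = 1200000 / 59
= 20339.0 ms


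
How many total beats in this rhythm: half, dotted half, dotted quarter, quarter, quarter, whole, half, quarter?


Beat values:
  half = 2 beats
  dotted half = 3 beats
  dotted quarter = 1.5 beats
  quarter = 1 beat
  quarter = 1 beat
  whole = 4 beats
  half = 2 beats
  quarter = 1 beat
Sum = 2 + 3 + 1.5 + 1 + 1 + 4 + 2 + 1
= 15.5 beats


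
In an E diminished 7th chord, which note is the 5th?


Let's work it out.
Diminished 7th chord = root + minor 3rd + diminished 5th + diminished 7th
Seventh chords stack in thirds, so the letter names are E-G-B-D
Root: E
Minor 3rd above E: G
Diminished 5th above E: Bb
Diminished 7th above E: Db
The 5th = Bb


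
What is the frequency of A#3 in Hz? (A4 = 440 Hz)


Working:
f = 440 × 2^(n/12) where n = semitones from A4
A#3: -11 semitones from A4
f = 440 × 2^(-11/12)
f = 233.08 Hz
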